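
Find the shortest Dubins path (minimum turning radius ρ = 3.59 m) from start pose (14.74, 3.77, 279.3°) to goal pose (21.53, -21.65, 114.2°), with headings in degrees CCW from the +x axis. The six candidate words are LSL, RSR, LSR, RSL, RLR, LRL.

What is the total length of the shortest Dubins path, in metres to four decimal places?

37.4484 m

Let ψ = atan2(Δy, Δx) = atan2(-25.42, 6.79) = -75.0447° be the start→goal bearing.
Normalize: d = |goal − start| / ρ = 26.311224/3.59 = 7.329032, α = (θ_start − ψ) mod 360° = 354.3447° = 6.184482 rad, β = (θ_goal − ψ) mod 360° = 189.2447° = 3.302944 rad.
Common terms: sin α = -0.098543, cos α = 0.995133, sin β = -0.160652, cos β = -0.987011, cos(α−β) = -0.966376, d² = 53.714706. Work in radians in the unit-radius frame; every candidate has L = ρ·(t + p + q).
LSL: p² = 2 + d² − 2cos(α−β) + 2d(sin α − sin β) = 58.557857; p = √p² = 7.652311; φ = atan2(cos β − cos α, d + sin α − sin β) = -0.262013 rad; t = (φ − α) mod 2π = 6.119875 rad, q = (β − φ) mod 2π = 3.564957 rad → L = 3.59·(6.119875 + 7.652311 + 3.564957) = 3.59·17.337143 = 62.240342 m
RSR: p² = 2 + d² − 2cos(α−β) + 2d(sin β − sin α) = 56.737059; p = √p² = 7.532401; φ = atan2(cos α − cos β, d − sin α + sin β) = 0.266285 rad; t = (α − φ) mod 2π = 5.918198 rad, q = (φ − β) mod 2π = 3.246526 rad → L = 3.59·(5.918198 + 7.532401 + 3.246526) = 3.59·16.697124 = 59.942677 m
LSR: p² = d² − 2 + 2cos(α−β) + 2d(sin α + sin β) = 45.982662; p = √p² = 6.781052; φ = atan2(−cos α − cos β, d + sin α + sin β) − atan2(−2, p) = 0.285659 rad; t = (φ − α) mod 2π = 0.384362 rad, q = (φ − β) mod 2π = 3.265900 rad → L = 3.59·(0.384362 + 6.781052 + 3.265900) = 3.59·10.431314 = 37.448417 m
RSL: p² = d² − 2 + 2cos(α−β) − 2d(sin α + sin β) = 53.581246; p = √p² = 7.319921; φ = atan2(cos α + cos β, d − sin α − sin β) − atan2(2, p) = -0.265647 rad; t = (α − φ) mod 2π = 0.166944 rad, q = (β − φ) mod 2π = 3.568591 rad → L = 3.59·(0.166944 + 7.319921 + 3.568591) = 3.59·11.055456 = 39.689085 m
RLR: c = (6 − d² + 2cos(α−β) + 2d(sin α − sin β))/8 = -6.092132, |c| > 1 → infeasible
LRL: c = (6 − d² + 2cos(α−β) − 2d(sin α − sin β))/8 = -6.319732, |c| > 1 → infeasible
Shortest: LSR with L = 37.448417 m ≈ 37.4484 m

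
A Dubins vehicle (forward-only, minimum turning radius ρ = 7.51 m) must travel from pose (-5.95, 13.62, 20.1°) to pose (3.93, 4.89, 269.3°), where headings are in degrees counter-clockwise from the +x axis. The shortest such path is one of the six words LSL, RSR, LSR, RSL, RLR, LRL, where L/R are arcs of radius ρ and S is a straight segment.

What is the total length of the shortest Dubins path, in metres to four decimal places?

49.3739 m

Let ψ = atan2(Δy, Δx) = atan2(-8.73, 9.88) = -41.4639° be the start→goal bearing.
Normalize: d = |goal − start| / ρ = 13.184358/7.51 = 1.755574, α = (θ_start − ψ) mod 360° = 61.5639° = 1.074493 rad, β = (θ_goal − ψ) mod 360° = 310.7639° = 5.423854 rad.
Common terms: sin α = 0.879349, cos α = 0.476178, sin β = -0.757406, cos β = 0.652944, cos(α−β) = -0.355107, d² = 3.082039. Work in radians in the unit-radius frame; every candidate has L = ρ·(t + p + q).
LSL: p² = 2 + d² − 2cos(α−β) + 2d(sin α − sin β) = 11.539142; p = √p² = 3.396931; φ = atan2(cos β − cos α, d + sin α − sin β) = 0.052060 rad; t = (φ − α) mod 2π = 5.260753 rad, q = (β − φ) mod 2π = 5.371793 rad → L = 7.51·(5.260753 + 3.396931 + 5.371793) = 7.51·14.029477 = 105.361372 m
RSR: p² = 2 + d² − 2cos(α−β) + 2d(sin β − sin α) = 0.045364; p = √p² = 0.212988; φ = atan2(cos α − cos β, d − sin α + sin β) = -0.978986 rad; t = (α − φ) mod 2π = 2.053480 rad, q = (φ − β) mod 2π = 6.163531 rad → L = 7.51·(2.053480 + 0.212988 + 6.163531) = 7.51·8.429998 = 63.309287 m
LSR: p² = d² − 2 + 2cos(α−β) + 2d(sin α + sin β) = 0.799983; p = √p² = 0.894418; φ = atan2(−cos α − cos β, d + sin α + sin β) − atan2(−2, p) = 0.608824 rad; t = (φ − α) mod 2π = 5.817516 rad, q = (φ − β) mod 2π = 1.468156 rad → L = 7.51·(5.817516 + 0.894418 + 1.468156) = 7.51·8.180090 = 61.432474 m
RSL: p² = d² − 2 + 2cos(α−β) − 2d(sin α + sin β) = -0.056333 < 0 → infeasible
RLR: c = (6 − d² + 2cos(α−β) + 2d(sin α − sin β))/8 = 0.994330; p = 2π − arccos c = 6.176641 rad; φ = atan2(cos α − cos β, d − sin α + sin β) = -0.978986 rad; t = (α − φ + p/2) mod 2π = 5.141800 rad, q = (α − β − t + p) mod 2π = 2.968666 rad → L = 7.51·(5.141800 + 6.176641 + 2.968666) = 7.51·14.287107 = 107.296170 m
LRL: c = (6 − d² + 2cos(α−β) − 2d(sin α − sin β))/8 = -0.442393; p = 2π − arccos c = 4.254124 rad; φ = atan2(cos β − cos α, d + sin α − sin β) = 0.052060 rad; t = (φ − α + p/2) mod 2π = 1.104629 rad, q = (β − α − t + p) mod 2π = 1.215670 rad → L = 7.51·(1.104629 + 4.254124 + 1.215670) = 7.51·6.574423 = 49.373919 m
Shortest: LRL with L = 49.373919 m ≈ 49.3739 m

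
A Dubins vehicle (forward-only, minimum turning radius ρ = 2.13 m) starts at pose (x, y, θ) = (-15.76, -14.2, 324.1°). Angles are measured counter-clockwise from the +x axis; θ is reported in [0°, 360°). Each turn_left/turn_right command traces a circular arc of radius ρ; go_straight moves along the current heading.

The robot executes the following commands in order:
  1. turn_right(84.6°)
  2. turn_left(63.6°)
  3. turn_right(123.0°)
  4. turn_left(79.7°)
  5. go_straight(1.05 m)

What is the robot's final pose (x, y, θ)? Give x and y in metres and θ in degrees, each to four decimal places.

set_pose: (x, y, θ) = (-15.7600, -14.2000, 324.1000°), ρ = 2.13
turn_right(84.6°): centre at ρ to the right, rotate −84.6° → (-15.1737, -17.0064, 239.5000°)
turn_left(63.6°): centre at ρ to the left, rotate +63.6° → (-15.1228, -19.2507, 303.1000°)
turn_right(123.0°): centre at ρ to the right, rotate −123.0° → (-16.9034, -22.5439, 180.1000°)
turn_left(79.7°): centre at ρ to the left, rotate +79.7° → (-18.9960, -24.2967, 259.8000°)
go_straight(1.05): x += 1.05·cos θ, y += 1.05·sin θ → (-19.1820, -25.3301, 259.8000°)

(-19.1820, -25.3301, 259.8000°)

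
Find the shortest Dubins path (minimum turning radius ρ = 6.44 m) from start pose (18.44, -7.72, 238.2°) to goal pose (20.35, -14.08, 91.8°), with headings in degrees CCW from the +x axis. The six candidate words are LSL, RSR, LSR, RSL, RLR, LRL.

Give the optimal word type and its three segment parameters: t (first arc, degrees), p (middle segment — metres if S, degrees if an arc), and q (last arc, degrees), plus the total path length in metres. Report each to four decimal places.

Let ψ = atan2(Δy, Δx) = atan2(-6.36, 1.91) = -73.2842° be the start→goal bearing.
Normalize: d = |goal − start| / ρ = 6.640610/6.44 = 1.031151, α = (θ_start − ψ) mod 360° = 311.4842° = 5.436425 rad, β = (θ_goal − ψ) mod 360° = 165.0842° = 2.881263 rad.
Common terms: sin α = -0.749138, cos α = 0.662414, sin β = 0.257399, cos β = -0.966305, cos(α−β) = -0.832921, d² = 1.063272. Work in radians in the unit-radius frame; every candidate has L = ρ·(t + p + q).
LSL: p² = 2 + d² − 2cos(α−β) + 2d(sin α − sin β) = 2.653332; p = √p² = 1.628905; φ = atan2(cos β − cos α, d + sin α − sin β) = -1.555685 rad; t = (φ − α) mod 2π = 5.574260 rad, q = (β − φ) mod 2π = 4.436948 rad → L = 6.44·(5.574260 + 1.628905 + 4.436948) = 6.44·11.640114 = 74.962332 m
RSR: p² = 2 + d² − 2cos(α−β) + 2d(sin β − sin α) = 6.804896; p = √p² = 2.608620; φ = atan2(cos α − cos β, d − sin α + sin β) = 0.674313 rad; t = (α − φ) mod 2π = 4.762113 rad, q = (φ − β) mod 2π = 4.076235 rad → L = 6.44·(4.762113 + 2.608620 + 4.076235) = 6.44·11.446967 = 73.718467 m
LSR: p² = d² − 2 + 2cos(α−β) + 2d(sin α + sin β) = -3.616685 < 0 → infeasible
RSL: p² = d² − 2 + 2cos(α−β) − 2d(sin α + sin β) = -1.588456 < 0 → infeasible
RLR: c = (6 − d² + 2cos(α−β) + 2d(sin α − sin β))/8 = 0.149388; p = 2π − arccos c = 4.862338 rad; φ = atan2(cos α − cos β, d − sin α + sin β) = 0.674313 rad; t = (α − φ + p/2) mod 2π = 0.910097 rad, q = (α − β − t + p) mod 2π = 0.224218 rad → L = 6.44·(0.910097 + 4.862338 + 0.224218) = 6.44·5.996653 = 38.618447 m
LRL: c = (6 − d² + 2cos(α−β) − 2d(sin α − sin β))/8 = 0.668334; p = 2π − arccos c = 5.444355 rad; φ = atan2(cos β − cos α, d + sin α − sin β) = -1.555685 rad; t = (φ − α + p/2) mod 2π = 2.013252 rad, q = (β − α − t + p) mod 2π = 0.875941 rad → L = 6.44·(2.013252 + 5.444355 + 0.875941) = 6.44·8.333548 = 53.668052 m
Shortest: RLR with L = 38.618447 m ≈ 38.6184 m
Convert RLR to answer units (arcs ×180/π): t = 0.910097·180/π = 52.1447°, p = 4.862338·180/π = 278.5915°, q = 0.224218·180/π = 12.8468°, L = 38.6184 m.

RLR: t = 52.1447°, p = 278.5915°, q = 12.8468°, L = 38.6184 m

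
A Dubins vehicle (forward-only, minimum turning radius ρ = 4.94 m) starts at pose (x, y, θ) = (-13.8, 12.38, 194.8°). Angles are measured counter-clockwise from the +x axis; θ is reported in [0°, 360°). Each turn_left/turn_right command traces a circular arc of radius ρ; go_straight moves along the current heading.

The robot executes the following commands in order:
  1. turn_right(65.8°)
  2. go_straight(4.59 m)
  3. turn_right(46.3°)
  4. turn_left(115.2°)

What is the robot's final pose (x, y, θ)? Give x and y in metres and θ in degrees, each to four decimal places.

set_pose: (x, y, θ) = (-13.8000, 12.3800, 194.8000°), ρ = 4.94
turn_right(65.8°): centre at ρ to the right, rotate −65.8° → (-18.9010, 14.0473, 129.0000°)
go_straight(4.59): x += 4.59·cos θ, y += 4.59·sin θ → (-21.7896, 17.6144, 129.0000°)
turn_right(46.3°): centre at ρ to the right, rotate −46.3° → (-22.8504, 21.3509, 82.7000°)
turn_left(115.2°): centre at ρ to the left, rotate +115.2° → (-29.2687, 26.6795, 197.9000°)

(-29.2687, 26.6795, 197.9000°)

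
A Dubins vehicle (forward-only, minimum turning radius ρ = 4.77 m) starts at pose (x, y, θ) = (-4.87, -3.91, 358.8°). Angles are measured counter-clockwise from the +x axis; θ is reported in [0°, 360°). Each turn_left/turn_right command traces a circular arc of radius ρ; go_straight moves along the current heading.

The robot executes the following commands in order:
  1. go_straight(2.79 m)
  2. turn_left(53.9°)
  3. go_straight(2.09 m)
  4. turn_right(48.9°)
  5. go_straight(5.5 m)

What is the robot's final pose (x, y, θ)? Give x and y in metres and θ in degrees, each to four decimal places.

(12.0464, 1.8060, 3.8000°)

set_pose: (x, y, θ) = (-4.8700, -3.9100, 358.8000°), ρ = 4.77
go_straight(2.79): x += 2.79·cos θ, y += 2.79·sin θ → (-2.0806, -3.9684, 358.8000°)
turn_left(53.9°): centre at ρ to the left, rotate +53.9° → (1.8137, -2.0900, 412.7000° ≡ 52.7000°)
go_straight(2.09): x += 2.09·cos θ, y += 2.09·sin θ → (3.0802, -0.4275, 52.7000°)
turn_right(48.9°): centre at ρ to the right, rotate −48.9° → (6.5585, 1.4414, 3.8000°)
go_straight(5.5): x += 5.5·cos θ, y += 5.5·sin θ → (12.0464, 1.8060, 3.8000°)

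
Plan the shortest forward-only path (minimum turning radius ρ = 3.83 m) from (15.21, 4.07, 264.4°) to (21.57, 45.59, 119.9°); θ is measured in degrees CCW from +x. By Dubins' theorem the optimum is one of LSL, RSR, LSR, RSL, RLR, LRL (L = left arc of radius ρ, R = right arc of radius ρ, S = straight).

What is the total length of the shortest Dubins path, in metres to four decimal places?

54.3973 m

Let ψ = atan2(Δy, Δx) = atan2(41.52, 6.36) = 81.2912° be the start→goal bearing.
Normalize: d = |goal − start| / ρ = 42.004285/3.83 = 10.967176, α = (θ_start − ψ) mod 360° = 183.1088° = 3.195852 rad, β = (θ_goal − ψ) mod 360° = 38.6088° = 0.673851 rad.
Common terms: sin α = -0.054233, cos α = -0.998528, sin β = 0.624000, cos β = 0.781424, cos(α−β) = -0.814116, d² = 120.278958. Work in radians in the unit-radius frame; every candidate has L = ρ·(t + p + q).
LSL: p² = 2 + d² − 2cos(α−β) + 2d(sin α − sin β) = 109.030594; p = √p² = 10.441772; φ = atan2(cos β − cos α, d + sin α − sin β) = 0.171301 rad; t = (φ − α) mod 2π = 3.258635 rad, q = (β − φ) mod 2π = 0.502550 rad → L = 3.83·(3.258635 + 10.441772 + 0.502550) = 3.83·14.202956 = 54.397322 m
RSR: p² = 2 + d² − 2cos(α−β) + 2d(sin β − sin α) = 138.783783; p = √p² = 11.780653; φ = atan2(cos α − cos β, d − sin α + sin β) = -0.151672 rad; t = (α − φ) mod 2π = 3.347524 rad, q = (φ − β) mod 2π = 5.457662 rad → L = 3.83·(3.347524 + 11.780653 + 5.457662) = 3.83·20.585839 = 78.843763 m
LSR: p² = d² − 2 + 2cos(α−β) + 2d(sin α + sin β) = 129.148204; p = √p² = 11.364339; φ = atan2(−cos α − cos β, d + sin α + sin β) − atan2(−2, p) = 0.193021 rad; t = (φ − α) mod 2π = 3.280355 rad, q = (φ − β) mod 2π = 5.802355 rad → L = 3.83·(3.280355 + 11.364339 + 5.802355) = 3.83·20.447049 = 78.312198 m
RSL: p² = d² − 2 + 2cos(α−β) − 2d(sin α + sin β) = 104.153249; p = √p² = 10.205550; φ = atan2(cos α + cos β, d − sin α − sin β) − atan2(2, p) = -0.214397 rad; t = (α − φ) mod 2π = 3.410249 rad, q = (β − φ) mod 2π = 0.888248 rad → L = 3.83·(3.410249 + 10.205550 + 0.888248) = 3.83·14.504047 = 55.550499 m
RLR: c = (6 − d² + 2cos(α−β) + 2d(sin α − sin β))/8 = -16.347973, |c| > 1 → infeasible
LRL: c = (6 − d² + 2cos(α−β) − 2d(sin α − sin β))/8 = -12.628824, |c| > 1 → infeasible
Shortest: LSL with L = 54.397322 m ≈ 54.3973 m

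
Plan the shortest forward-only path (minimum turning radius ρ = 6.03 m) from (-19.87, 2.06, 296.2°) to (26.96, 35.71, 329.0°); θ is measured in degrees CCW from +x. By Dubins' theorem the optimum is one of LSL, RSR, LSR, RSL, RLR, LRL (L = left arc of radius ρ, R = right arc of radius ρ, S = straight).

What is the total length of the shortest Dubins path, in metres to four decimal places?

64.9130 m

Let ψ = atan2(Δy, Δx) = atan2(33.65, 46.83) = 35.6994° be the start→goal bearing.
Normalize: d = |goal − start| / ρ = 57.666033/6.03 = 9.563190, α = (θ_start − ψ) mod 360° = 260.5006° = 4.546594 rad, β = (θ_goal − ψ) mod 360° = 293.3006° = 5.119062 rad.
Common terms: sin α = -0.986287, cos α = -0.165037, sin β = -0.918442, cos β = 0.395555, cos(α−β) = 0.840567, d² = 91.454595. Work in radians in the unit-radius frame; every candidate has L = ρ·(t + p + q).
LSL: p² = 2 + d² − 2cos(α−β) + 2d(sin α − sin β) = 90.475828; p = √p² = 9.511878; φ = atan2(cos β − cos α, d + sin α − sin β) = 0.058970 rad; t = (φ − α) mod 2π = 1.795562 rad, q = (β − φ) mod 2π = 5.060091 rad → L = 6.03·(1.795562 + 9.511878 + 5.060091) = 6.03·16.367532 = 98.696215 m
RSR: p² = 2 + d² − 2cos(α−β) + 2d(sin β − sin α) = 93.071097; p = √p² = 9.647336; φ = atan2(cos α − cos β, d − sin α + sin β) = -0.058141 rad; t = (α − φ) mod 2π = 4.604735 rad, q = (φ − β) mod 2π = 1.105983 rad → L = 6.03·(4.604735 + 9.647336 + 1.105983) = 6.03·15.358054 = 92.609063 m
LSR: p² = d² − 2 + 2cos(α−β) + 2d(sin α + sin β) = 54.705150; p = √p² = 7.396293; φ = atan2(−cos α − cos β, d + sin α + sin β) − atan2(−2, p) = 0.233999 rad; t = (φ − α) mod 2π = 1.970591 rad, q = (φ − β) mod 2π = 1.398123 rad → L = 6.03·(1.970591 + 7.396293 + 1.398123) = 6.03·10.765007 = 64.912992 m
RSL: p² = d² − 2 + 2cos(α−β) − 2d(sin α + sin β) = 127.566307; p = √p² = 11.294526; φ = atan2(cos α + cos β, d − sin α − sin β) − atan2(2, p) = -0.155162 rad; t = (α − φ) mod 2π = 4.701755 rad, q = (β − φ) mod 2π = 5.274223 rad → L = 6.03·(4.701755 + 11.294526 + 5.274223) = 6.03·21.270504 = 128.261139 m
RLR: c = (6 − d² + 2cos(α−β) + 2d(sin α − sin β))/8 = -10.633887, |c| > 1 → infeasible
LRL: c = (6 − d² + 2cos(α−β) − 2d(sin α − sin β))/8 = -10.309478, |c| > 1 → infeasible
Shortest: LSR with L = 64.912992 m ≈ 64.9130 m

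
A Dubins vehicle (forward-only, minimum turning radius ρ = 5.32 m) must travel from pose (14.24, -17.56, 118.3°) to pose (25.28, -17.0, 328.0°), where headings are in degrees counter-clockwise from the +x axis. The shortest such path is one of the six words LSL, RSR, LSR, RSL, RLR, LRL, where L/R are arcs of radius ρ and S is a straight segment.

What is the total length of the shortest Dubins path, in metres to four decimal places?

26.7774 m

Let ψ = atan2(Δy, Δx) = atan2(0.56, 11.04) = 2.9038° be the start→goal bearing.
Normalize: d = |goal − start| / ρ = 11.054194/5.32 = 2.077856, α = (θ_start − ψ) mod 360° = 115.3962° = 2.014043 rad, β = (θ_goal − ψ) mod 360° = 325.0962° = 5.673999 rad.
Common terms: sin α = 0.903364, cos α = -0.428875, sin β = -0.572201, cos β = 0.820114, cos(α−β) = -0.868632, d² = 4.317485. Work in radians in the unit-radius frame; every candidate has L = ρ·(t + p + q).
LSL: p² = 2 + d² − 2cos(α−β) + 2d(sin α − sin β) = 14.186769; p = √p² = 3.766533; φ = atan2(cos β − cos α, d + sin α − sin β) = 0.338001 rad; t = (φ − α) mod 2π = 4.607143 rad, q = (β − φ) mod 2π = 5.335998 rad → L = 5.32·(4.607143 + 3.766533 + 5.335998) = 5.32·13.709674 = 72.935463 m
RSR: p² = 2 + d² − 2cos(α−β) + 2d(sin β − sin α) = 1.922728; p = √p² = 1.386625; φ = atan2(cos α − cos β, d − sin α + sin β) = -1.121471 rad; t = (α − φ) mod 2π = 3.135514 rad, q = (φ − β) mod 2π = 5.770901 rad → L = 5.32·(3.135514 + 1.386625 + 5.770901) = 5.32·10.293040 = 54.758972 m
LSR: p² = d² − 2 + 2cos(α−β) + 2d(sin α + sin β) = 1.956442; p = √p² = 1.398729; φ = atan2(−cos α − cos β, d + sin α + sin β) − atan2(−2, p) = 0.799497 rad; t = (φ − α) mod 2π = 5.068639 rad, q = (φ − β) mod 2π = 1.408684 rad → L = 5.32·(5.068639 + 1.398729 + 1.408684) = 5.32·7.876051 = 41.900592 m
RSL: p² = d² − 2 + 2cos(α−β) − 2d(sin α + sin β) = -0.795997 < 0 → infeasible
RLR: c = (6 − d² + 2cos(α−β) + 2d(sin α − sin β))/8 = 0.759659; p = 2π − arccos c = 5.575178 rad; φ = atan2(cos α − cos β, d − sin α + sin β) = -1.121471 rad; t = (α − φ + p/2) mod 2π = 5.923103 rad, q = (α − β − t + p) mod 2π = 2.275305 rad → L = 5.32·(5.923103 + 5.575178 + 2.275305) = 5.32·13.773585 = 73.275473 m
LRL: c = (6 − d² + 2cos(α−β) − 2d(sin α − sin β))/8 = -0.773346; p = 2π − arccos c = 3.828287 rad; φ = atan2(cos β − cos α, d + sin α − sin β) = 0.338001 rad; t = (φ − α + p/2) mod 2π = 0.238101 rad, q = (β − α − t + p) mod 2π = 0.966956 rad → L = 5.32·(0.238101 + 3.828287 + 0.966956) = 5.32·5.033344 = 26.777388 m
Shortest: LRL with L = 26.777388 m ≈ 26.7774 m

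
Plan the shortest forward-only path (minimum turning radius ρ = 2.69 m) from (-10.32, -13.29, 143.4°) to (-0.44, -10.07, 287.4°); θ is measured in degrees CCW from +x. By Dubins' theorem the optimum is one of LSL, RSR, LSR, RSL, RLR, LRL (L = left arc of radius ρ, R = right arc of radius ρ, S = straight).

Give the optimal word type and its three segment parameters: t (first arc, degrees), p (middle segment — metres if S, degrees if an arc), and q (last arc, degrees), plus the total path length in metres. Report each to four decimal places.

RSR: t = 140.8326°, p = 5.7150 m, q = 75.1674°, L = 15.8560 m

Let ψ = atan2(Δy, Δx) = atan2(3.22, 9.88) = 18.0514° be the start→goal bearing.
Normalize: d = |goal − start| / ρ = 10.391477/2.69 = 3.863003, α = (θ_start − ψ) mod 360° = 125.3486° = 2.187747 rad, β = (θ_goal − ψ) mod 360° = 269.3486° = 4.701021 rad.
Common terms: sin α = 0.815647, cos α = -0.578550, sin β = -0.999935, cos β = -0.011368, cos(α−β) = -0.809017, d² = 14.922790. Work in radians in the unit-radius frame; every candidate has L = ρ·(t + p + q).
LSL: p² = 2 + d² − 2cos(α−β) + 2d(sin α − sin β) = 32.568021; p = √p² = 5.706840; φ = atan2(cos β − cos α, d + sin α − sin β) = 0.099551 rad; t = (φ − α) mod 2π = 4.194989 rad, q = (β − φ) mod 2π = 4.601470 rad → L = 2.69·(4.194989 + 5.706840 + 4.601470) = 2.69·14.503299 = 39.013875 m
RSR: p² = 2 + d² − 2cos(α−β) + 2d(sin β − sin α) = 4.513627; p = √p² = 2.124530; φ = atan2(cos α − cos β, d − sin α + sin β) = -0.270246 rad; t = (α − φ) mod 2π = 2.457992 rad, q = (φ − β) mod 2π = 1.311919 rad → L = 2.69·(2.457992 + 2.124530 + 1.311919) = 2.69·5.894441 = 15.856046 m
LSR: p² = d² − 2 + 2cos(α−β) + 2d(sin α + sin β) = 9.880940; p = √p² = 3.143396; φ = atan2(−cos α − cos β, d + sin α + sin β) − atan2(−2, p) = 0.725658 rad; t = (φ − α) mod 2π = 4.821096 rad, q = (φ − β) mod 2π = 2.307822 rad → L = 2.69·(4.821096 + 3.143396 + 2.307822) = 2.69·10.272315 = 27.632528 m
RSL: p² = d² − 2 + 2cos(α−β) − 2d(sin α + sin β) = 12.728571; p = √p² = 3.567712; φ = atan2(cos α + cos β, d − sin α − sin β) − atan2(2, p) = -0.655669 rad; t = (α − φ) mod 2π = 2.843416 rad, q = (β − φ) mod 2π = 5.356690 rad → L = 2.69·(2.843416 + 3.567712 + 5.356690) = 2.69·11.767818 = 31.655431 m
RLR: c = (6 − d² + 2cos(α−β) + 2d(sin α − sin β))/8 = 0.435797; p = 2π − arccos c = 5.163312 rad; φ = atan2(cos α − cos β, d − sin α + sin β) = -0.270246 rad; t = (α − φ + p/2) mod 2π = 5.039648 rad, q = (α − β − t + p) mod 2π = 3.893575 rad → L = 2.69·(5.039648 + 5.163312 + 3.893575) = 2.69·14.096536 = 37.919681 m
LRL: c = (6 − d² + 2cos(α−β) − 2d(sin α − sin β))/8 = -3.071003, |c| > 1 → infeasible
Shortest: RSR with L = 15.856046 m ≈ 15.8560 m
Convert RSR to answer units (arcs ×180/π): t = 2.457992·180/π = 140.8326°, p = ρ·p = 2.69·2.124530 = 5.7150 m, q = 1.311919·180/π = 75.1674°, L = 15.8560 m.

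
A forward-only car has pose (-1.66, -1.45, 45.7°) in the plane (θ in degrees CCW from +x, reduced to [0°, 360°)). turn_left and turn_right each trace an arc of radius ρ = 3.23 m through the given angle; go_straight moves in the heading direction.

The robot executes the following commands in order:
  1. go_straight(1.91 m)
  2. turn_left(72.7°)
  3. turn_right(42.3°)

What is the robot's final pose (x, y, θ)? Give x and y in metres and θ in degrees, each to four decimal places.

set_pose: (x, y, θ) = (-1.6600, -1.4500, 45.7000°), ρ = 3.23
go_straight(1.91): x += 1.91·cos θ, y += 1.91·sin θ → (-0.3260, -0.0830, 45.7000°)
turn_left(72.7°): centre at ρ to the left, rotate +72.7° → (0.2036, 3.7091, 118.4000°)
turn_right(42.3°): centre at ρ to the right, rotate −42.3° → (-0.0906, 6.0213, 76.1000°)

(-0.0906, 6.0213, 76.1000°)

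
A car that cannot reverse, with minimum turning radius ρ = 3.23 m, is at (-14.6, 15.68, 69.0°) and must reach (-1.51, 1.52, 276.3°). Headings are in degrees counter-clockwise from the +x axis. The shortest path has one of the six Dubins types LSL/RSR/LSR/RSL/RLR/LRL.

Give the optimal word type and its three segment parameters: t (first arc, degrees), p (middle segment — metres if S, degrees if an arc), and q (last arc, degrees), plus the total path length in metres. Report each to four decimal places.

RSR: t = 131.8016°, p = 15.0174 m, q = 20.8984°, L = 23.6257 m

Let ψ = atan2(Δy, Δx) = atan2(-14.16, 13.09) = -47.2486° be the start→goal bearing.
Normalize: d = |goal − start| / ρ = 19.283508/3.23 = 5.970126, α = (θ_start − ψ) mod 360° = 116.2486° = 2.028921 rad, β = (θ_goal − ψ) mod 360° = 323.5486° = 5.646989 rad.
Common terms: sin α = 0.896883, cos α = -0.442267, sin β = -0.594140, cos β = 0.804361, cos(α−β) = -0.888617, d² = 35.642410. Work in radians in the unit-radius frame; every candidate has L = ρ·(t + p + q).
LSL: p² = 2 + d² − 2cos(α−β) + 2d(sin α − sin β) = 57.222845; p = √p² = 7.564578; φ = atan2(cos β − cos α, d + sin α − sin β) = 0.165553 rad; t = (φ − α) mod 2π = 4.419817 rad, q = (β − φ) mod 2π = 5.481435 rad → L = 3.23·(4.419817 + 7.564578 + 5.481435) = 3.23·17.465831 = 56.414635 m
RSR: p² = 2 + d² − 2cos(α−β) + 2d(sin β − sin α) = 21.616444; p = √p² = 4.649349; φ = atan2(cos α − cos β, d − sin α + sin β) = -0.271451 rad; t = (α − φ) mod 2π = 2.300372 rad, q = (φ − β) mod 2π = 0.364745 rad → L = 3.23·(2.300372 + 4.649349 + 0.364745) = 3.23·7.314467 = 23.625727 m
LSR: p² = d² − 2 + 2cos(α−β) + 2d(sin α + sin β) = 35.480003; p = √p² = 5.956509; φ = atan2(−cos α − cos β, d + sin α + sin β) − atan2(−2, p) = 0.266279 rad; t = (φ − α) mod 2π = 4.520544 rad, q = (φ − β) mod 2π = 0.902476 rad → L = 3.23·(4.520544 + 5.956509 + 0.902476) = 3.23·11.379529 = 36.755878 m
RSL: p² = d² − 2 + 2cos(α−β) − 2d(sin α + sin β) = 28.250348; p = √p² = 5.315106; φ = atan2(cos α + cos β, d − sin α − sin β) − atan2(2, p) = -0.296093 rad; t = (α − φ) mod 2π = 2.325015 rad, q = (β − φ) mod 2π = 5.943082 rad → L = 3.23·(2.325015 + 5.315106 + 5.943082) = 3.23·13.583203 = 43.873745 m
RLR: c = (6 − d² + 2cos(α−β) + 2d(sin α − sin β))/8 = -1.702055, |c| > 1 → infeasible
LRL: c = (6 − d² + 2cos(α−β) − 2d(sin α − sin β))/8 = -6.152856, |c| > 1 → infeasible
Shortest: RSR with L = 23.625727 m ≈ 23.6257 m
Convert RSR to answer units (arcs ×180/π): t = 2.300372·180/π = 131.8016°, p = ρ·p = 3.23·4.649349 = 15.0174 m, q = 0.364745·180/π = 20.8984°, L = 23.6257 m.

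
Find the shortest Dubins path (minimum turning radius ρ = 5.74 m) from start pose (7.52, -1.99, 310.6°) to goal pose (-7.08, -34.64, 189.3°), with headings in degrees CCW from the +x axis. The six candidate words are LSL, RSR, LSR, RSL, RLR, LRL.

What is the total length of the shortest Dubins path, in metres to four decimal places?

37.9458 m

Let ψ = atan2(Δy, Δx) = atan2(-32.65, -14.60) = -114.0926° be the start→goal bearing.
Normalize: d = |goal − start| / ρ = 35.765661/5.74 = 6.230951, α = (θ_start − ψ) mod 360° = 64.6926° = 1.129099 rad, β = (θ_goal − ψ) mod 360° = 303.3926° = 5.295200 rad.
Common terms: sin α = 0.904027, cos α = 0.427474, sin β = -0.834919, cos β = 0.550373, cos(α−β) = -0.519519, d² = 38.824755. Work in radians in the unit-radius frame; every candidate has L = ρ·(t + p + q).
LSL: p² = 2 + d² − 2cos(α−β) + 2d(sin α − sin β) = 63.534373; p = √p² = 7.970845; φ = atan2(cos β − cos α, d + sin α − sin β) = 0.015419 rad; t = (φ − α) mod 2π = 5.169505 rad, q = (β − φ) mod 2π = 5.279781 rad → L = 5.74·(5.169505 + 7.970845 + 5.279781) = 5.74·18.420131 = 105.731554 m
RSR: p² = 2 + d² − 2cos(α−β) + 2d(sin β − sin α) = 20.193214; p = √p² = 4.493686; φ = atan2(cos α − cos β, d − sin α + sin β) = -0.027353 rad; t = (α − φ) mod 2π = 1.156452 rad, q = (φ − β) mod 2π = 0.960633 rad → L = 5.74·(1.156452 + 4.493686 + 0.960633) = 5.74·6.610770 = 37.945822 m
LSR: p² = d² − 2 + 2cos(α−β) + 2d(sin α + sin β) = 36.646942; p = √p² = 6.053672; φ = atan2(−cos α − cos β, d + sin α + sin β) − atan2(−2, p) = 0.165105 rad; t = (φ − α) mod 2π = 5.319191 rad, q = (φ − β) mod 2π = 1.153090 rad → L = 5.74·(5.319191 + 6.053672 + 1.153090) = 5.74·12.525953 = 71.898968 m
RSL: p² = d² − 2 + 2cos(α−β) − 2d(sin α + sin β) = 34.924492; p = √p² = 5.909695; φ = atan2(cos α + cos β, d − sin α − sin β) − atan2(2, p) = -0.168946 rad; t = (α − φ) mod 2π = 1.298045 rad, q = (β − φ) mod 2π = 5.464146 rad → L = 5.74·(1.298045 + 5.909695 + 5.464146) = 5.74·12.671886 = 72.736627 m
RLR: c = (6 − d² + 2cos(α−β) + 2d(sin α − sin β))/8 = -1.524152, |c| > 1 → infeasible
LRL: c = (6 − d² + 2cos(α−β) − 2d(sin α − sin β))/8 = -6.941797, |c| > 1 → infeasible
Shortest: RSR with L = 37.945822 m ≈ 37.9458 m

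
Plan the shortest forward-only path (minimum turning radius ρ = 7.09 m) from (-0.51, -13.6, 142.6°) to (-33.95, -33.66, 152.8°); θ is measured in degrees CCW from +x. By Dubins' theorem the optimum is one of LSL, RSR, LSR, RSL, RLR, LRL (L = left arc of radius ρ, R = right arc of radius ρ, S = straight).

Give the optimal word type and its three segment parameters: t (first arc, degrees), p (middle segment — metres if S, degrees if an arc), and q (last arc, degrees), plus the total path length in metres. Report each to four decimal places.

Let ψ = atan2(Δy, Δx) = atan2(-20.06, -33.44) = -149.0413° be the start→goal bearing.
Normalize: d = |goal − start| / ρ = 38.995348/7.09 = 5.500049, α = (θ_start − ψ) mod 360° = 291.6413° = 5.090101 rad, β = (θ_goal − ψ) mod 360° = 301.8413° = 5.268124 rad.
Common terms: sin α = -0.929511, cos α = 0.368794, sin β = -0.849513, cos β = 0.527568, cos(α−β) = 0.984196, d² = 30.250541. Work in radians in the unit-radius frame; every candidate has L = ρ·(t + p + q).
LSL: p² = 2 + d² − 2cos(α−β) + 2d(sin α − sin β) = 29.402161; p = √p² = 5.422376; φ = atan2(cos β − cos α, d + sin α − sin β) = 0.029285 rad; t = (φ − α) mod 2π = 1.222370 rad, q = (β − φ) mod 2π = 5.238839 rad → L = 7.09·(1.222370 + 5.422376 + 5.238839) = 7.09·11.883585 = 84.254617 m
RSR: p² = 2 + d² − 2cos(α−β) + 2d(sin β − sin α) = 31.162138; p = √p² = 5.582306; φ = atan2(cos α − cos β, d − sin α + sin β) = -0.028446 rad; t = (α − φ) mod 2π = 5.118547 rad, q = (φ − β) mod 2π = 0.986615 rad → L = 7.09·(5.118547 + 5.582306 + 0.986615) = 7.09·11.687467 = 82.864144 m
LSR: p² = d² − 2 + 2cos(α−β) + 2d(sin α + sin β) = 10.649495; p = √p² = 3.263356; φ = atan2(−cos α − cos β, d + sin α + sin β) − atan2(−2, p) = 0.313439 rad; t = (φ − α) mod 2π = 1.506523 rad, q = (φ − β) mod 2π = 1.328500 rad → L = 7.09·(1.506523 + 3.263356 + 1.328500) = 7.09·6.098379 = 43.237510 m
RSL: p² = d² − 2 + 2cos(α−β) − 2d(sin α + sin β) = 49.788368; p = √p² = 7.056087; φ = atan2(cos α + cos β, d − sin α − sin β) − atan2(2, p) = -0.153673 rad; t = (α − φ) mod 2π = 5.243774 rad, q = (β − φ) mod 2π = 5.421797 rad → L = 7.09·(5.243774 + 7.056087 + 5.421797) = 7.09·17.721659 = 125.646559 m
RLR: c = (6 − d² + 2cos(α−β) + 2d(sin α − sin β))/8 = -2.895267, |c| > 1 → infeasible
LRL: c = (6 − d² + 2cos(α−β) − 2d(sin α − sin β))/8 = -2.675270, |c| > 1 → infeasible
Shortest: LSR with L = 43.237510 m ≈ 43.2375 m
Convert LSR to answer units (arcs ×180/π): t = 1.506523·180/π = 86.3174°, p = ρ·p = 7.09·3.263356 = 23.1372 m, q = 1.328500·180/π = 76.1174°, L = 43.2375 m.

LSR: t = 86.3174°, p = 23.1372 m, q = 76.1174°, L = 43.2375 m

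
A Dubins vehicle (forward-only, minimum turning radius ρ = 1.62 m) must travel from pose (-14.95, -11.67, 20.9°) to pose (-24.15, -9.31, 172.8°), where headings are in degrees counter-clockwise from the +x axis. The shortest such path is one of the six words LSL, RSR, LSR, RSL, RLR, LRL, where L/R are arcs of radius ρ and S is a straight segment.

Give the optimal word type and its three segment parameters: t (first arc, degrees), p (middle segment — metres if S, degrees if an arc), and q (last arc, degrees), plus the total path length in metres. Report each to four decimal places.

LSR: t = 164.5336°, p = 8.1489 m, q = 12.6336°, L = 13.1581 m

Let ψ = atan2(Δy, Δx) = atan2(2.36, -9.20) = 165.6126° be the start→goal bearing.
Normalize: d = |goal − start| / ρ = 9.497873/1.62 = 5.862885, α = (θ_start − ψ) mod 360° = 215.2874° = 3.757474 rad, β = (θ_goal − ψ) mod 360° = 7.1874° = 0.125444 rad.
Common terms: sin α = -0.577678, cos α = -0.816265, sin β = 0.125115, cos β = 0.992142, cos(α−β) = -0.882127, d² = 34.373419. Work in radians in the unit-radius frame; every candidate has L = ρ·(t + p + q).
LSL: p² = 2 + d² − 2cos(α−β) + 2d(sin α − sin β) = 29.896886; p = √p² = 5.467804; φ = atan2(cos β − cos α, d + sin α − sin β) = 0.337085 rad; t = (φ − α) mod 2π = 2.862796 rad, q = (β − φ) mod 2π = 6.071544 rad → L = 1.62·(2.862796 + 5.467804 + 6.071544) = 1.62·14.402145 = 23.331475 m
RSR: p² = 2 + d² − 2cos(α−β) + 2d(sin β − sin α) = 46.378459; p = √p² = 6.810173; φ = atan2(cos α − cos β, d − sin α + sin β) = -0.268769 rad; t = (α − φ) mod 2π = 4.026243 rad, q = (φ − β) mod 2π = 5.888973 rad → L = 1.62·(4.026243 + 6.810173 + 5.888973) = 1.62·16.725389 = 27.095130 m
LSR: p² = d² − 2 + 2cos(α−β) + 2d(sin α + sin β) = 25.302514; p = √p² = 5.030160; φ = atan2(−cos α − cos β, d + sin α + sin β) − atan2(−2, p) = 0.345941 rad; t = (φ − α) mod 2π = 2.871652 rad, q = (φ − β) mod 2π = 0.220497 rad → L = 1.62·(2.871652 + 5.030160 + 0.220497) = 1.62·8.122310 = 13.158142 m
RSL: p² = d² − 2 + 2cos(α−β) − 2d(sin α + sin β) = 35.915816; p = √p² = 5.992981; φ = atan2(cos α + cos β, d − sin α − sin β) − atan2(2, p) = -0.294260 rad; t = (α − φ) mod 2π = 4.051734 rad, q = (β − φ) mod 2π = 0.419704 rad → L = 1.62·(4.051734 + 5.992981 + 0.419704) = 1.62·10.464419 = 16.952358 m
RLR: c = (6 − d² + 2cos(α−β) + 2d(sin α − sin β))/8 = -4.797307, |c| > 1 → infeasible
LRL: c = (6 − d² + 2cos(α−β) − 2d(sin α − sin β))/8 = -2.737111, |c| > 1 → infeasible
Shortest: LSR with L = 13.158142 m ≈ 13.1581 m
Convert LSR to answer units (arcs ×180/π): t = 2.871652·180/π = 164.5336°, p = ρ·p = 1.62·5.030160 = 8.1489 m, q = 0.220497·180/π = 12.6336°, L = 13.1581 m.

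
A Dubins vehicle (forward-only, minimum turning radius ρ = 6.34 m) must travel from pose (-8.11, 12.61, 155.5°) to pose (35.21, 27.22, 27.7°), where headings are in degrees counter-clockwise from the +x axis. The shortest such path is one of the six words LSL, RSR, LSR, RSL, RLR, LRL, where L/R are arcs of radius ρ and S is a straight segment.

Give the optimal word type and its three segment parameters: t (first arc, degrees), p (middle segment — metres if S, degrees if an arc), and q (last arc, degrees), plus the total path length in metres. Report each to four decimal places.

Let ψ = atan2(Δy, Δx) = atan2(14.61, 43.32) = 18.6371° be the start→goal bearing.
Normalize: d = |goal − start| / ρ = 45.717333/6.34 = 7.210936, α = (θ_start − ψ) mod 360° = 136.8629° = 2.388709 rad, β = (θ_goal − ψ) mod 360° = 9.0629° = 0.158178 rad.
Common terms: sin α = 0.683746, cos α = -0.729720, sin β = 0.157519, cos β = 0.987516, cos(α−β) = -0.612907, d² = 51.997594. Work in radians in the unit-radius frame; every candidate has L = ρ·(t + p + q).
LSL: p² = 2 + d² − 2cos(α−β) + 2d(sin α − sin β) = 62.812585; p = √p² = 7.925439; φ = atan2(cos β − cos α, d + sin α − sin β) = 0.218406 rad; t = (φ − α) mod 2π = 4.112883 rad, q = (β − φ) mod 2π = 6.222957 rad → L = 6.34·(4.112883 + 7.925439 + 6.222957) = 6.34·18.261279 = 115.776508 m
RSR: p² = 2 + d² − 2cos(α−β) + 2d(sin β − sin α) = 47.634232; p = √p² = 6.901756; φ = atan2(cos α − cos β, d − sin α + sin β) = -0.251453 rad; t = (α − φ) mod 2π = 2.640162 rad, q = (φ − β) mod 2π = 5.873554 rad → L = 6.34·(2.640162 + 6.901756 + 5.873554) = 6.34·15.415472 = 97.734091 m
LSR: p² = d² − 2 + 2cos(α−β) + 2d(sin α + sin β) = 60.904399; p = √p² = 7.804127; φ = atan2(−cos α − cos β, d + sin α + sin β) − atan2(−2, p) = 0.218871 rad; t = (φ − α) mod 2π = 4.113347 rad, q = (φ − β) mod 2π = 0.060693 rad → L = 6.34·(4.113347 + 7.804127 + 0.060693) = 6.34·11.978167 = 75.941580 m
RSL: p² = d² − 2 + 2cos(α−β) − 2d(sin α + sin β) = 36.639161; p = √p² = 6.053029; φ = atan2(cos α + cos β, d − sin α − sin β) − atan2(2, p) = -0.278670 rad; t = (α − φ) mod 2π = 2.667378 rad, q = (β − φ) mod 2π = 0.436848 rad → L = 6.34·(2.667378 + 6.053029 + 0.436848) = 6.34·9.157255 = 58.056998 m
RLR: c = (6 − d² + 2cos(α−β) + 2d(sin α − sin β))/8 = -4.954279, |c| > 1 → infeasible
LRL: c = (6 − d² + 2cos(α−β) − 2d(sin α − sin β))/8 = -6.851573, |c| > 1 → infeasible
Shortest: RSL with L = 58.056998 m ≈ 58.0570 m
Convert RSL to answer units (arcs ×180/π): t = 2.667378·180/π = 152.8295°, p = ρ·p = 6.34·6.053029 = 38.3762 m, q = 0.436848·180/π = 25.0295°, L = 58.0570 m.

RSL: t = 152.8295°, p = 38.3762 m, q = 25.0295°, L = 58.0570 m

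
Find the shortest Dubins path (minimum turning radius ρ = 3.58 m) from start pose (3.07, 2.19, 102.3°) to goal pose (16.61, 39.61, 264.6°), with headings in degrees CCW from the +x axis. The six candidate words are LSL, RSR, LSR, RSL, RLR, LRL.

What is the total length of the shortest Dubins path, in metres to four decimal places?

49.9100 m

Let ψ = atan2(Δy, Δx) = atan2(37.42, 13.54) = 70.1079° be the start→goal bearing.
Normalize: d = |goal − start| / ρ = 39.794321/3.58 = 11.115732, α = (θ_start − ψ) mod 360° = 32.1921° = 0.561858 rad, β = (θ_goal − ψ) mod 360° = 194.4921° = 3.394527 rad.
Common terms: sin α = 0.532759, cos α = 0.846267, sin β = -0.250246, cos β = -0.968182, cos(α−β) = -0.952661, d² = 123.559502. Work in radians in the unit-radius frame; every candidate has L = ρ·(t + p + q).
LSL: p² = 2 + d² − 2cos(α−β) + 2d(sin α − sin β) = 144.872182; p = √p² = 12.036286; φ = atan2(cos β − cos α, d + sin α − sin β) = -0.151325 rad; t = (φ − α) mod 2π = 5.570002 rad, q = (β − φ) mod 2π = 3.545852 rad → L = 3.58·(5.570002 + 12.036286 + 3.545852) = 3.58·21.152141 = 75.724664 m
RSR: p² = 2 + d² − 2cos(α−β) + 2d(sin β − sin α) = 110.057467; p = √p² = 10.490828; φ = atan2(cos α − cos β, d − sin α + sin β) = 0.173830 rad; t = (α − φ) mod 2π = 0.388028 rad, q = (φ − β) mod 2π = 3.062488 rad → L = 3.58·(0.388028 + 10.490828 + 3.062488) = 3.58·13.941344 = 49.910010 m
LSR: p² = d² − 2 + 2cos(α−β) + 2d(sin α + sin β) = 125.934859; p = √p² = 11.222070; φ = atan2(−cos α − cos β, d + sin α + sin β) − atan2(−2, p) = 0.187064 rad; t = (φ − α) mod 2π = 5.908392 rad, q = (φ − β) mod 2π = 3.075722 rad → L = 3.58·(5.908392 + 11.222070 + 3.075722) = 3.58·20.206184 = 72.338139 m
RSL: p² = d² − 2 + 2cos(α−β) − 2d(sin α + sin β) = 113.373498; p = √p² = 10.647699; φ = atan2(cos α + cos β, d − sin α − sin β) − atan2(2, p) = -0.196924 rad; t = (α − φ) mod 2π = 0.758782 rad, q = (β − φ) mod 2π = 3.591451 rad → L = 3.58·(0.758782 + 10.647699 + 3.591451) = 3.58·14.997932 = 53.692597 m
RLR: c = (6 − d² + 2cos(α−β) + 2d(sin α − sin β))/8 = -12.757183, |c| > 1 → infeasible
LRL: c = (6 − d² + 2cos(α−β) − 2d(sin α − sin β))/8 = -17.109023, |c| > 1 → infeasible
Shortest: RSR with L = 49.910010 m ≈ 49.9100 m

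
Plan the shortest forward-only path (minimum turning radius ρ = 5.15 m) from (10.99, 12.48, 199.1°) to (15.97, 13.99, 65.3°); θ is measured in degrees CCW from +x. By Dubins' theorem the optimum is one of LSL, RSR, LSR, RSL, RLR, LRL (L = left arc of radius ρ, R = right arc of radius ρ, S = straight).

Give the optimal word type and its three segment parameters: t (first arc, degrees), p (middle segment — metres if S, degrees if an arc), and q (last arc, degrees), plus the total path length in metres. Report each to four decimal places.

Let ψ = atan2(Δy, Δx) = atan2(1.51, 4.98) = 16.8680° be the start→goal bearing.
Normalize: d = |goal − start| / ρ = 5.203893/5.15 = 1.010465, α = (θ_start − ψ) mod 360° = 182.2320° = 3.180549 rad, β = (θ_goal − ψ) mod 360° = 48.4320° = 0.845298 rad.
Common terms: sin α = -0.038946, cos α = -0.999241, sin β = 0.748169, cos β = 0.663508, cos(α−β) = -0.692143, d² = 1.021039. Work in radians in the unit-radius frame; every candidate has L = ρ·(t + p + q).
LSL: p² = 2 + d² − 2cos(α−β) + 2d(sin α − sin β) = 2.814621; p = √p² = 1.677683; φ = atan2(cos β − cos α, d + sin α − sin β) = 1.437270 rad; t = (φ − α) mod 2π = 4.539907 rad, q = (β − φ) mod 2π = 5.691213 rad → L = 5.15·(4.539907 + 1.677683 + 5.691213) = 5.15·11.908803 = 61.330337 m
RSR: p² = 2 + d² − 2cos(α−β) + 2d(sin β − sin α) = 5.996029; p = √p² = 2.448679; φ = atan2(cos α − cos β, d − sin α + sin β) = -0.746453 rad; t = (α − φ) mod 2π = 3.927002 rad, q = (φ − β) mod 2π = 4.691434 rad → L = 5.15·(3.927002 + 2.448679 + 4.691434) = 5.15·11.067115 = 56.995642 m
LSR: p² = d² − 2 + 2cos(α−β) + 2d(sin α + sin β) = -0.929959 < 0 → infeasible
RSL: p² = d² − 2 + 2cos(α−β) − 2d(sin α + sin β) = -3.796537 < 0 → infeasible
RLR: c = (6 − d² + 2cos(α−β) + 2d(sin α − sin β))/8 = 0.250496; p = 2π − arccos c = 4.965582 rad; φ = atan2(cos α − cos β, d − sin α + sin β) = -0.746453 rad; t = (α − φ + p/2) mod 2π = 0.126608 rad, q = (α − β − t + p) mod 2π = 0.891039 rad → L = 5.15·(0.126608 + 4.965582 + 0.891039) = 5.15·5.983229 = 30.813629 m
LRL: c = (6 − d² + 2cos(α−β) − 2d(sin α − sin β))/8 = 0.648172; p = 2π − arccos c = 5.417571 rad; φ = atan2(cos β − cos α, d + sin α − sin β) = 1.437270 rad; t = (φ − α + p/2) mod 2π = 0.965507 rad, q = (β − α − t + p) mod 2π = 2.116813 rad → L = 5.15·(0.965507 + 5.417571 + 2.116813) = 5.15·8.499891 = 43.774441 m
Shortest: RLR with L = 30.813629 m ≈ 30.8136 m
Convert RLR to answer units (arcs ×180/π): t = 0.126608·180/π = 7.2541°, p = 4.965582·180/π = 284.5069°, q = 0.891039·180/π = 51.0528°, L = 30.8136 m.

RLR: t = 7.2541°, p = 284.5069°, q = 51.0528°, L = 30.8136 m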